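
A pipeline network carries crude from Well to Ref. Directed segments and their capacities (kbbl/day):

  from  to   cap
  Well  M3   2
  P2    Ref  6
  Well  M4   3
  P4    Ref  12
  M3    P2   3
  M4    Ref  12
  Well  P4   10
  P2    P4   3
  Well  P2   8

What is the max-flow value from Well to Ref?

Augment Well→P2→Ref: bottleneck 6, flow now 6.
Augment Well→P4→Ref: bottleneck 10, flow now 16.
Augment Well→M4→Ref: bottleneck 3, flow now 19.
Augment Well→P2→P4→Ref: bottleneck 2, flow now 21.
No augmenting path remains; maximum flow = 21.
In the residual graph, reachable from Well: {Well, M3, P2, P4}.
Min-cut edges: Well→M4 (3), P2→Ref (6), P4→Ref (12); capacity 3 + 6 + 12 = 21.
This cut is saturated, so no flow can exceed 21.

21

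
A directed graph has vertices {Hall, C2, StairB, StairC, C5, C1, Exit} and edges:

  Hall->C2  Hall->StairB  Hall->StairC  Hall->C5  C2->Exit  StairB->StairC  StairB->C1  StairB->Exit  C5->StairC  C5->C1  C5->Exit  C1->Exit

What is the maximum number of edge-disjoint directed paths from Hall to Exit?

3

Assign every edge capacity 1; by Menger, the answer equals the max flow.
Path Hall→C2→Exit (+1); total 1.
Path Hall→StairB→Exit (+1); total 2.
Path Hall→C5→Exit (+1); total 3.
No residual Hall→Exit path; max flow = 3.
Certifying cut of size 3: {Hall→C2, Hall→C5, Hall→StairB}.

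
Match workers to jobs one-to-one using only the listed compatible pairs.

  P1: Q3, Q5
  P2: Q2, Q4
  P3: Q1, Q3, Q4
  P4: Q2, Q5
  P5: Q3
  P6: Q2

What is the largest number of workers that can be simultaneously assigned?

5

Unit-capacity flow: source→left, listed edges, right→sink; max matching = max flow.
Augmenting path P1→Q3 (+1); matched 1.
Augmenting path P2→Q2 (+1); matched 2.
Augmenting path P3→Q1 (+1); matched 3.
Augmenting path P4→Q5 (+1); matched 4.
Augmenting path P6→Q2→P2→Q4 (+1); matched 5.
No augmenting path remains; maximum matching = 5.
König certificate: {P2, P3, Q2, Q3, Q5} is a vertex cover of size 5 (every listed pair touches it), so no matching can be larger.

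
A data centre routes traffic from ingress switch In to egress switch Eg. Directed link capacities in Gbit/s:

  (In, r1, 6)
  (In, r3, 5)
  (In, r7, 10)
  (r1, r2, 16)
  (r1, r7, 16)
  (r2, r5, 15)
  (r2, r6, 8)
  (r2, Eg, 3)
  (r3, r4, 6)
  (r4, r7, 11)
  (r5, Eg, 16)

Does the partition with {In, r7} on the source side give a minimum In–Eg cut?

Given cut capacity: 6 + 5 = 11.
Augment In→r1→r2→Eg: bottleneck 3, flow now 3.
Augment In→r1→r2→r5→Eg: bottleneck 3, flow now 6.
No augmenting path remains; maximum flow = 6.
In the residual graph, reachable from In: {In, r3, r4, r7}.
Min-cut edges: In→r1 (6); capacity 6 = 6.
Cut capacity 11 exceeds the max flow 6, so it is not minimum.

No — its capacity is 11, but the minimum cut has capacity 6.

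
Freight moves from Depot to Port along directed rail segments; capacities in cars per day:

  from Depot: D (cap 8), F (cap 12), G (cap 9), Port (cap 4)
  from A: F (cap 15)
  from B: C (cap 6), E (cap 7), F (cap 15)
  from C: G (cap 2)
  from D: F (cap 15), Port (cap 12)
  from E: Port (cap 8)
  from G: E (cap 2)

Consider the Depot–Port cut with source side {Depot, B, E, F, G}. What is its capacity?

Edges leaving {Depot, B, E, F, G}: Depot→D (8), Depot→Port (4), B→C (6), E→Port (8).
Cut capacity = 8 + 4 + 6 + 8 = 26.

26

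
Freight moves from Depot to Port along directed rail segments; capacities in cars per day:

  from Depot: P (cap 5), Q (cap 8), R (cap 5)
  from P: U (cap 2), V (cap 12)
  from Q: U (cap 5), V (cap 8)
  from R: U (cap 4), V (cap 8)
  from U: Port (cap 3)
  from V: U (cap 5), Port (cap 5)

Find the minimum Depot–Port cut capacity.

8

Augment Depot→P→U→Port: bottleneck 2, flow now 2.
Augment Depot→P→V→Port: bottleneck 3, flow now 5.
Augment Depot→Q→U→Port: bottleneck 1, flow now 6.
Augment Depot→Q→V→Port: bottleneck 2, flow now 8.
No augmenting path remains; maximum flow = 8.
By max-flow min-cut, the minimum cut capacity equals the max flow.
In the residual graph, reachable from Depot: {Depot, P, Q, R, U, V}.
Min-cut edges: U→Port (3), V→Port (5); capacity 3 + 5 = 8.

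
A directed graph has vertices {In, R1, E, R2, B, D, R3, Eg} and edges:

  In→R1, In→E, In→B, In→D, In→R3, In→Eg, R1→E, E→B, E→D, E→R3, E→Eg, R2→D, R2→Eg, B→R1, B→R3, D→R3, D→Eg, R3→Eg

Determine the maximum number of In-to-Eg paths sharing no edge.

Assign every edge capacity 1; by Menger, the answer equals the max flow.
Path In→Eg (+1); total 1.
Path In→E→Eg (+1); total 2.
Path In→D→Eg (+1); total 3.
Path In→R3→Eg (+1); total 4.
No residual In→Eg path; max flow = 4.
Certifying cut of size 4: {D→Eg, E→Eg, In→Eg, R3→Eg}.

4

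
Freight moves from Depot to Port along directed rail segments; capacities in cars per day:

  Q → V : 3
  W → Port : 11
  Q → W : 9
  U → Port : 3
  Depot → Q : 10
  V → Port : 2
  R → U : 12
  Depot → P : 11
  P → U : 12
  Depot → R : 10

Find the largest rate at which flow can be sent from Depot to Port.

Augment Depot→P→U→Port: bottleneck 3, flow now 3.
Augment Depot→Q→V→Port: bottleneck 2, flow now 5.
Augment Depot→Q→W→Port: bottleneck 8, flow now 13.
No augmenting path remains; maximum flow = 13.
In the residual graph, reachable from Depot: {Depot, P, R, U}.
Min-cut edges: Depot→Q (10), U→Port (3); capacity 10 + 3 = 13.
This cut is saturated, so no flow can exceed 13.

13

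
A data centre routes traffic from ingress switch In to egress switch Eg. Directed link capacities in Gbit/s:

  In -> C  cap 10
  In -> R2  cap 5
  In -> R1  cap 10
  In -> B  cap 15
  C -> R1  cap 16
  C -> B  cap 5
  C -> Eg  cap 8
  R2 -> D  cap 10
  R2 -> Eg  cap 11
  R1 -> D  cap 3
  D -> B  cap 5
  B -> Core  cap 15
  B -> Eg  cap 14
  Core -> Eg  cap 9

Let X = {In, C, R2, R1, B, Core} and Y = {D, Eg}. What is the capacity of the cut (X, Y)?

Edges leaving {In, C, R2, R1, B, Core}: C→Eg (8), R2→D (10), R2→Eg (11), R1→D (3), B→Eg (14), Core→Eg (9).
Cut capacity = 8 + 10 + 11 + 3 + 14 + 9 = 55.

55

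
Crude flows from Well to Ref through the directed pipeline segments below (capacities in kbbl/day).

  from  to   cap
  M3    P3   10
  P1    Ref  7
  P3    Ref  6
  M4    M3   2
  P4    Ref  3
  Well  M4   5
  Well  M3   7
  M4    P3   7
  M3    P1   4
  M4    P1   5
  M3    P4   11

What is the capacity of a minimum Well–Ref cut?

12

Augment Well→M4→P3→Ref: bottleneck 5, flow now 5.
Augment Well→M3→P4→Ref: bottleneck 3, flow now 8.
Augment Well→M3→P3→Ref: bottleneck 1, flow now 9.
Augment Well→M3→P1→Ref: bottleneck 3, flow now 12.
No augmenting path remains; maximum flow = 12.
By max-flow min-cut, the minimum cut capacity equals the max flow.
In the residual graph, reachable from Well: {Well}.
Min-cut edges: Well→M4 (5), Well→M3 (7); capacity 5 + 7 = 12.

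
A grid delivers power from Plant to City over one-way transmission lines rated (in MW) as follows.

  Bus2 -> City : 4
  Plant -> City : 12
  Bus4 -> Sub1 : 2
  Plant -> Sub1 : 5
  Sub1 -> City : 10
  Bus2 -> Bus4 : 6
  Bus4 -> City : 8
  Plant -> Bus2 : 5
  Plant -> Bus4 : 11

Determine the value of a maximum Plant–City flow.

31

Augment Plant→City: bottleneck 12, flow now 12.
Augment Plant→Bus2→City: bottleneck 4, flow now 16.
Augment Plant→Bus4→City: bottleneck 8, flow now 24.
Augment Plant→Sub1→City: bottleneck 5, flow now 29.
Augment Plant→Bus4→Sub1→City: bottleneck 2, flow now 31.
No augmenting path remains; maximum flow = 31.
In the residual graph, reachable from Plant: {Plant, Bus2, Bus4}.
Min-cut edges: Plant→Sub1 (5), Plant→City (12), Bus2→City (4), Bus4→Sub1 (2), Bus4→City (8); capacity 5 + 12 + 4 + 2 + 8 = 31.
This cut is saturated, so no flow can exceed 31.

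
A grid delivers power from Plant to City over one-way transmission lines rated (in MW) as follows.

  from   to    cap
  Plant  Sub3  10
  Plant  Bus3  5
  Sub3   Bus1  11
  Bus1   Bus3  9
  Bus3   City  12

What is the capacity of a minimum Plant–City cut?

12

Augment Plant→Bus3→City: bottleneck 5, flow now 5.
Augment Plant→Sub3→Bus1→Bus3→City: bottleneck 7, flow now 12.
No augmenting path remains; maximum flow = 12.
By max-flow min-cut, the minimum cut capacity equals the max flow.
In the residual graph, reachable from Plant: {Plant, Sub3, Bus1, Bus3}.
Min-cut edges: Bus3→City (12); capacity 12 = 12.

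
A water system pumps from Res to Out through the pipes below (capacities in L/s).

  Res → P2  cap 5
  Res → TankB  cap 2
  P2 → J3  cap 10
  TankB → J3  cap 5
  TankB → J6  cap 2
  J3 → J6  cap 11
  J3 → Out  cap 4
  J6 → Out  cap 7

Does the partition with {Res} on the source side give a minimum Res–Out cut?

Given cut capacity: 5 + 2 = 7.
Augment Res→P2→J3→Out: bottleneck 4, flow now 4.
Augment Res→TankB→J6→Out: bottleneck 2, flow now 6.
Augment Res→P2→J3→J6→Out: bottleneck 1, flow now 7.
No augmenting path remains; maximum flow = 7.
Cut capacity 7 equals the max flow, so it is a minimum cut.

Yes — it is a minimum cut (capacity 7).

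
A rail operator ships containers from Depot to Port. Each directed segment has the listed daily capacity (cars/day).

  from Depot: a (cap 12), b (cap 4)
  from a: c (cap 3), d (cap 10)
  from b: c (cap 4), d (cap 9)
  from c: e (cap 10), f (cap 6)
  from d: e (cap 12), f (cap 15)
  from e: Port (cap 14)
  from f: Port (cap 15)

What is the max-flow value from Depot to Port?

Augment Depot→a→c→e→Port: bottleneck 3, flow now 3.
Augment Depot→a→d→e→Port: bottleneck 9, flow now 12.
Augment Depot→b→c→e→Port: bottleneck 2, flow now 14.
Augment Depot→b→c→f→Port: bottleneck 2, flow now 16.
No augmenting path remains; maximum flow = 16.
In the residual graph, reachable from Depot: {Depot}.
Min-cut edges: Depot→a (12), Depot→b (4); capacity 12 + 4 = 16.
This cut is saturated, so no flow can exceed 16.

16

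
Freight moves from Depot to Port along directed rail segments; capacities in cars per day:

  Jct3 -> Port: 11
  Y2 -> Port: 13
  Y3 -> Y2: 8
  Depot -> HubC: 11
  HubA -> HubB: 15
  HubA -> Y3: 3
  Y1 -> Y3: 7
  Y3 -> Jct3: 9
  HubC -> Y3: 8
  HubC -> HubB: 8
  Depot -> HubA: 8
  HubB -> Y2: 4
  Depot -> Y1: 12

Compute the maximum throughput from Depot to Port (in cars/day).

Augment Depot→HubA→Y3→Y2→Port: bottleneck 3, flow now 3.
Augment Depot→HubA→HubB→Y2→Port: bottleneck 4, flow now 7.
Augment Depot→HubC→Y3→Y2→Port: bottleneck 5, flow now 12.
Augment Depot→HubC→Y3→Jct3→Port: bottleneck 3, flow now 15.
Augment Depot→Y1→Y3→Jct3→Port: bottleneck 6, flow now 21.
No augmenting path remains; maximum flow = 21.
In the residual graph, reachable from Depot: {Depot, HubA, HubC, Y1, Y3, HubB}.
Min-cut edges: Y3→Y2 (8), Y3→Jct3 (9), HubB→Y2 (4); capacity 8 + 9 + 4 = 21.
This cut is saturated, so no flow can exceed 21.

21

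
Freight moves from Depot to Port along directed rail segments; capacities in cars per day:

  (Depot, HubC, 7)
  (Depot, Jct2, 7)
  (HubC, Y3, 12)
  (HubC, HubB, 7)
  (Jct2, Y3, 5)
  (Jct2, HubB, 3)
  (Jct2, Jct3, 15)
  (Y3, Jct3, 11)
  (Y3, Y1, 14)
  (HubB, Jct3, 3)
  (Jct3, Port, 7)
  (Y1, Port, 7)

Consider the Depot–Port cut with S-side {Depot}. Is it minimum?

Given cut capacity: 7 + 7 = 14.
Augment Depot→Jct2→Jct3→Port: bottleneck 7, flow now 7.
Augment Depot→HubC→Y3→Y1→Port: bottleneck 7, flow now 14.
No augmenting path remains; maximum flow = 14.
Cut capacity 14 equals the max flow, so it is a minimum cut.

Yes — it is a minimum cut (capacity 14).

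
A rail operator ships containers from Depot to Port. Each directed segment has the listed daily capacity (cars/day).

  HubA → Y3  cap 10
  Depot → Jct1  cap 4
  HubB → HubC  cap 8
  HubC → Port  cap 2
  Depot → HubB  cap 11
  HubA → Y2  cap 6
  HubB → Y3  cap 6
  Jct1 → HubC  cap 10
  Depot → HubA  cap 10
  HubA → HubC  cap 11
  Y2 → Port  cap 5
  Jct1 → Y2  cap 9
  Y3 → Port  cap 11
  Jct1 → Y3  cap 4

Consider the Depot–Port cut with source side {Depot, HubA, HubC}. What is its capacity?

Edges leaving {Depot, HubA, HubC}: Depot→HubB (11), Depot→Jct1 (4), HubA→Y2 (6), HubA→Y3 (10), HubC→Port (2).
Cut capacity = 11 + 4 + 6 + 10 + 2 = 33.

33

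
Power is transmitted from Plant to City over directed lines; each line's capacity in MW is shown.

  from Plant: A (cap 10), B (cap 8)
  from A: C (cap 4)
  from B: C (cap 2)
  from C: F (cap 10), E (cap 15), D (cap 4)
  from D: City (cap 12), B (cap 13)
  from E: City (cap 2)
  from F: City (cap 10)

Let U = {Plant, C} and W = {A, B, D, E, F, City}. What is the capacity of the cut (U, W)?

47

Edges leaving {Plant, C}: Plant→A (10), Plant→B (8), C→D (4), C→E (15), C→F (10).
Cut capacity = 10 + 8 + 4 + 15 + 10 = 47.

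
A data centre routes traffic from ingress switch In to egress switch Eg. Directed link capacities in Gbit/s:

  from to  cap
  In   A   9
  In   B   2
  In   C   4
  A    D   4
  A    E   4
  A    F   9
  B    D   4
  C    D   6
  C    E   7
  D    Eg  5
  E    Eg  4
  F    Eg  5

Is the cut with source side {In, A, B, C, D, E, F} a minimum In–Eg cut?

Given cut capacity: 5 + 4 + 5 = 14.
Augment In→A→D→Eg: bottleneck 4, flow now 4.
Augment In→A→E→Eg: bottleneck 4, flow now 8.
Augment In→A→F→Eg: bottleneck 1, flow now 9.
Augment In→B→D→Eg: bottleneck 1, flow now 10.
Augment In→B→D→A→F→Eg: bottleneck 1, flow now 11. (uses reverse residual edge)
Augment In→C→D→A→F→Eg: bottleneck 3, flow now 14. (uses reverse residual edge)
No augmenting path remains; maximum flow = 14.
Cut capacity 14 equals the max flow, so it is a minimum cut.

Yes — it is a minimum cut (capacity 14).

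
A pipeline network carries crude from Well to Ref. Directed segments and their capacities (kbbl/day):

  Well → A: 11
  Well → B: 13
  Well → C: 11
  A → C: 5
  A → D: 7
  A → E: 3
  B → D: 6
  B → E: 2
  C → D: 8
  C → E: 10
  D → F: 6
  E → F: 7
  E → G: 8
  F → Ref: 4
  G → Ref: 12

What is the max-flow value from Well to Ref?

Augment Well→A→D→F→Ref: bottleneck 4, flow now 4.
Augment Well→A→E→G→Ref: bottleneck 3, flow now 7.
Augment Well→B→E→G→Ref: bottleneck 2, flow now 9.
Augment Well→C→E→G→Ref: bottleneck 3, flow now 12.
No augmenting path remains; maximum flow = 12.
In the residual graph, reachable from Well: {Well, A, B, C, D, E, F}.
Min-cut edges: E→G (8), F→Ref (4); capacity 8 + 4 = 12.
This cut is saturated, so no flow can exceed 12.

12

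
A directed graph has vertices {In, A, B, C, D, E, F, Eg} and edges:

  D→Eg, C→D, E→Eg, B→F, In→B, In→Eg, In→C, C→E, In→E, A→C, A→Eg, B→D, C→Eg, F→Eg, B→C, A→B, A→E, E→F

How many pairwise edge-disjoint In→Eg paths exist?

Assign every edge capacity 1; by Menger, the answer equals the max flow.
Path In→Eg (+1); total 1.
Path In→C→Eg (+1); total 2.
Path In→E→Eg (+1); total 3.
Path In→B→D→Eg (+1); total 4.
No residual In→Eg path; max flow = 4.
Certifying cut of size 4: {In→B, In→C, In→E, In→Eg}.

4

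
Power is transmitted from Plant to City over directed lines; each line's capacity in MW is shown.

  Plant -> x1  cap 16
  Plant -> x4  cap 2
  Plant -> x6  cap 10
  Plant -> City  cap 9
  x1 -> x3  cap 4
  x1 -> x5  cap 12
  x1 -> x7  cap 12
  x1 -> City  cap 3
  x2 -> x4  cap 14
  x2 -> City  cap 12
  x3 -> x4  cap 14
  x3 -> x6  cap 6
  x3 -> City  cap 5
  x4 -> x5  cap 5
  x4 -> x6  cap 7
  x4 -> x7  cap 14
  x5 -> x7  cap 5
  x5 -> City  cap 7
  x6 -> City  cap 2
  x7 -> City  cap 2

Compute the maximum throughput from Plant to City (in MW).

Augment Plant→City: bottleneck 9, flow now 9.
Augment Plant→x1→City: bottleneck 3, flow now 12.
Augment Plant→x6→City: bottleneck 2, flow now 14.
Augment Plant→x1→x3→City: bottleneck 4, flow now 18.
Augment Plant→x1→x5→City: bottleneck 7, flow now 25.
Augment Plant→x1→x7→City: bottleneck 2, flow now 27.
No augmenting path remains; maximum flow = 27.
In the residual graph, reachable from Plant: {Plant, x1, x4, x5, x6, x7}.
Min-cut edges: Plant→City (9), x1→x3 (4), x1→City (3), x5→City (7), x6→City (2), x7→City (2); capacity 9 + 4 + 3 + 7 + 2 + 2 = 27.
This cut is saturated, so no flow can exceed 27.

27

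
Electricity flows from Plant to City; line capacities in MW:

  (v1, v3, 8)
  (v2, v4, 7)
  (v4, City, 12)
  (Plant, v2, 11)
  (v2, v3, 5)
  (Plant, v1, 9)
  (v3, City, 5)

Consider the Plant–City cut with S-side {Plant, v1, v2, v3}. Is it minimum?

Given cut capacity: 7 + 5 = 12.
Augment Plant→v1→v3→City: bottleneck 5, flow now 5.
Augment Plant→v2→v4→City: bottleneck 7, flow now 12.
No augmenting path remains; maximum flow = 12.
Cut capacity 12 equals the max flow, so it is a minimum cut.

Yes — it is a minimum cut (capacity 12).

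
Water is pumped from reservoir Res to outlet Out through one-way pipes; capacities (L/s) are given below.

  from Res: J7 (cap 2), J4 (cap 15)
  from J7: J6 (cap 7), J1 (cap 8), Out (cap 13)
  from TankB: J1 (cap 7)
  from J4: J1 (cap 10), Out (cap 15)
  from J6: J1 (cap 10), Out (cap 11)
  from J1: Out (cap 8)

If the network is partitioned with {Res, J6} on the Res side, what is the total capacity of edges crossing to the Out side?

Edges leaving {Res, J6}: Res→J7 (2), Res→J4 (15), J6→J1 (10), J6→Out (11).
Cut capacity = 2 + 15 + 10 + 11 = 38.

38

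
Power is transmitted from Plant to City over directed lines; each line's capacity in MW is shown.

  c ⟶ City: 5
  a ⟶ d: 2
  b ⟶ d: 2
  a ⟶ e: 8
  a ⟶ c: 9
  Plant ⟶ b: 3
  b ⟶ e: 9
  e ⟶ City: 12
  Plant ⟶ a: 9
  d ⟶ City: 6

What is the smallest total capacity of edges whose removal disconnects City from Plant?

Augment Plant→a→c→City: bottleneck 5, flow now 5.
Augment Plant→a→d→City: bottleneck 2, flow now 7.
Augment Plant→a→e→City: bottleneck 2, flow now 9.
Augment Plant→b→d→City: bottleneck 2, flow now 11.
Augment Plant→b→e→City: bottleneck 1, flow now 12.
No augmenting path remains; maximum flow = 12.
By max-flow min-cut, the minimum cut capacity equals the max flow.
In the residual graph, reachable from Plant: {Plant}.
Min-cut edges: Plant→a (9), Plant→b (3); capacity 9 + 3 = 12.

12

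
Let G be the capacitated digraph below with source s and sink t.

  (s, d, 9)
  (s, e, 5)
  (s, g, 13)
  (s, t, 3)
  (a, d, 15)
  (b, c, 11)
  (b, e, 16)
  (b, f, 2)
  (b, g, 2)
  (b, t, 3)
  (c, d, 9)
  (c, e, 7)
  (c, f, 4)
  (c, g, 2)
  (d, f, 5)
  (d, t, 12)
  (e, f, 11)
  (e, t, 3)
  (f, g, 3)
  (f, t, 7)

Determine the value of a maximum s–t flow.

Augment s→t: bottleneck 3, flow now 3.
Augment s→d→t: bottleneck 9, flow now 12.
Augment s→e→t: bottleneck 3, flow now 15.
Augment s→e→f→t: bottleneck 2, flow now 17.
No augmenting path remains; maximum flow = 17.
In the residual graph, reachable from s: {s, g}.
Min-cut edges: s→d (9), s→e (5), s→t (3); capacity 9 + 5 + 3 = 17.
This cut is saturated, so no flow can exceed 17.

17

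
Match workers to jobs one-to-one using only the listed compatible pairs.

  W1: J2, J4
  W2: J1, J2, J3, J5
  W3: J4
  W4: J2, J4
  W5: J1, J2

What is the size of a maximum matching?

Unit-capacity flow: source→left, listed edges, right→sink; max matching = max flow.
Augmenting path W1→J2 (+1); matched 1.
Augmenting path W2→J1 (+1); matched 2.
Augmenting path W3→J4 (+1); matched 3.
Augmenting path W5→J1→W2→J3 (+1); matched 4.
No augmenting path remains; maximum matching = 4.
König certificate: {W2, W5, J2, J4} is a vertex cover of size 4 (every listed pair touches it), so no matching can be larger.

4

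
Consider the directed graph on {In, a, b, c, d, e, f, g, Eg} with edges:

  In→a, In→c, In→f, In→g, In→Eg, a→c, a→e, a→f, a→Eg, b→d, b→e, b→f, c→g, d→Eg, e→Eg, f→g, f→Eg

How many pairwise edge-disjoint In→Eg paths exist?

Assign every edge capacity 1; by Menger, the answer equals the max flow.
Path In→Eg (+1); total 1.
Path In→a→Eg (+1); total 2.
Path In→f→Eg (+1); total 3.
No residual In→Eg path; max flow = 3.
Certifying cut of size 3: {In→Eg, In→a, In→f}.

3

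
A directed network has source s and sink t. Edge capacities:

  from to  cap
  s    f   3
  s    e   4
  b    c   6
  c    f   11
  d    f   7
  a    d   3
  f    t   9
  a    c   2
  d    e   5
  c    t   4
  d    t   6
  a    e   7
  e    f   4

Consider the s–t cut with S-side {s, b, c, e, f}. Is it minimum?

Given cut capacity: 4 + 9 = 13.
Augment s→f→t: bottleneck 3, flow now 3.
Augment s→e→f→t: bottleneck 4, flow now 7.
No augmenting path remains; maximum flow = 7.
In the residual graph, reachable from s: {s}.
Min-cut edges: s→e (4), s→f (3); capacity 4 + 3 = 7.
Cut capacity 13 exceeds the max flow 7, so it is not minimum.

No — its capacity is 13, but the minimum cut has capacity 7.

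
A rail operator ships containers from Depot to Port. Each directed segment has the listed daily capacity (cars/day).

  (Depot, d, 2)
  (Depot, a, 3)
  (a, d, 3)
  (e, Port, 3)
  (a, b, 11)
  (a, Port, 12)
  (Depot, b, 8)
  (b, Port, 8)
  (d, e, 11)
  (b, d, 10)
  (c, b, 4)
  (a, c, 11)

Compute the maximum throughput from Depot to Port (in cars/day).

13

Augment Depot→a→Port: bottleneck 3, flow now 3.
Augment Depot→b→Port: bottleneck 8, flow now 11.
Augment Depot→d→e→Port: bottleneck 2, flow now 13.
No augmenting path remains; maximum flow = 13.
In the residual graph, reachable from Depot: {Depot}.
Min-cut edges: Depot→a (3), Depot→b (8), Depot→d (2); capacity 3 + 8 + 2 = 13.
This cut is saturated, so no flow can exceed 13.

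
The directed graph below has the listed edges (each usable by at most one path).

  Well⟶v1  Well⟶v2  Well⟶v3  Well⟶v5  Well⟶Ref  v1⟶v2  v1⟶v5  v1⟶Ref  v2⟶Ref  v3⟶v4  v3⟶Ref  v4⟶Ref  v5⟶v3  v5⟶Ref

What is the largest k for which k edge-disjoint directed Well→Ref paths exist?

5

Assign every edge capacity 1; by Menger, the answer equals the max flow.
Path Well→Ref (+1); total 1.
Path Well→v1→Ref (+1); total 2.
Path Well→v2→Ref (+1); total 3.
Path Well→v3→Ref (+1); total 4.
Path Well→v5→Ref (+1); total 5.
No residual Well→Ref path; max flow = 5.
Certifying cut of size 5: {Well→Ref, Well→v1, Well→v2, Well→v3, Well→v5}.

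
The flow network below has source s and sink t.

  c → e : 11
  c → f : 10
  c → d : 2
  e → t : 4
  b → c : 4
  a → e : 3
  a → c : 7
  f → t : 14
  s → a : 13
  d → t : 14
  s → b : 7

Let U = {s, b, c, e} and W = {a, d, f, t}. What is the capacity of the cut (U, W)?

Edges leaving {s, b, c, e}: s→a (13), c→d (2), c→f (10), e→t (4).
Cut capacity = 13 + 2 + 10 + 4 = 29.

29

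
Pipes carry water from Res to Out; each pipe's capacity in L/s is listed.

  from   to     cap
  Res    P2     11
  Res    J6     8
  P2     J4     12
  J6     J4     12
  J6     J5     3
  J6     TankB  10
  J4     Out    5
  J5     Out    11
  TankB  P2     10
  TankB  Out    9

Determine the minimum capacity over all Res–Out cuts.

Augment Res→P2→J4→Out: bottleneck 5, flow now 5.
Augment Res→J6→J5→Out: bottleneck 3, flow now 8.
Augment Res→J6→TankB→Out: bottleneck 5, flow now 13.
No augmenting path remains; maximum flow = 13.
By max-flow min-cut, the minimum cut capacity equals the max flow.
In the residual graph, reachable from Res: {Res, P2, J4}.
Min-cut edges: Res→J6 (8), J4→Out (5); capacity 8 + 5 = 13.

13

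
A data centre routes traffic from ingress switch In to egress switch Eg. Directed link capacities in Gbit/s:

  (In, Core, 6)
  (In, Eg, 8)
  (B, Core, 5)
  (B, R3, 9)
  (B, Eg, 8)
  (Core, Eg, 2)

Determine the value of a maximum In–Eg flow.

Augment In→Eg: bottleneck 8, flow now 8.
Augment In→Core→Eg: bottleneck 2, flow now 10.
No augmenting path remains; maximum flow = 10.
In the residual graph, reachable from In: {In, Core}.
Min-cut edges: In→Eg (8), Core→Eg (2); capacity 8 + 2 = 10.
This cut is saturated, so no flow can exceed 10.

10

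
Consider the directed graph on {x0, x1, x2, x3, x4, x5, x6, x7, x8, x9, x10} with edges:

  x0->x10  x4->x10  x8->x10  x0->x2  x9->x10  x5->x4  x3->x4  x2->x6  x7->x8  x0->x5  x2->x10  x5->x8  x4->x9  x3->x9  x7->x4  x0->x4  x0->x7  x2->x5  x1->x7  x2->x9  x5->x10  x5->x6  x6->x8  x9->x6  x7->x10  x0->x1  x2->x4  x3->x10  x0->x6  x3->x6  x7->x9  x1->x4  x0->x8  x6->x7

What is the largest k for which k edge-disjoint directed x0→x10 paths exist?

7

Assign every edge capacity 1; by Menger, the answer equals the max flow.
Path x0→x10 (+1); total 1.
Path x0→x2→x10 (+1); total 2.
Path x0→x4→x10 (+1); total 3.
Path x0→x5→x10 (+1); total 4.
Path x0→x7→x10 (+1); total 5.
Path x0→x8→x10 (+1); total 6.
Path x0→x1→x4→x9→x10 (+1); total 7.
No residual x0→x10 path; max flow = 7.
Certifying cut of size 7: {x0→x10, x0→x2, x0→x5, x4→x10, x7→x10, x8→x10, x9→x10}.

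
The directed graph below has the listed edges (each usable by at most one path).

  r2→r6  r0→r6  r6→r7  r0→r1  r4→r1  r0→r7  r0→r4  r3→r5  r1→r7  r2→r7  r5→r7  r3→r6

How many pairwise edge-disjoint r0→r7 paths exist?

3

Assign every edge capacity 1; by Menger, the answer equals the max flow.
Path r0→r7 (+1); total 1.
Path r0→r1→r7 (+1); total 2.
Path r0→r6→r7 (+1); total 3.
No residual r0→r7 path; max flow = 3.
Certifying cut of size 3: {r0→r6, r0→r7, r1→r7}.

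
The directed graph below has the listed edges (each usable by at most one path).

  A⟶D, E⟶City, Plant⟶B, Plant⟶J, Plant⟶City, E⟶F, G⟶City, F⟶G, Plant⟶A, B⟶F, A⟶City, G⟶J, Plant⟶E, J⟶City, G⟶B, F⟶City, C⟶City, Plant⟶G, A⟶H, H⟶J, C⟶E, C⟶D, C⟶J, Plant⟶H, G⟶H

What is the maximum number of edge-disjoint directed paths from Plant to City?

6

Assign every edge capacity 1; by Menger, the answer equals the max flow.
Path Plant→City (+1); total 1.
Path Plant→A→City (+1); total 2.
Path Plant→E→City (+1); total 3.
Path Plant→G→City (+1); total 4.
Path Plant→J→City (+1); total 5.
Path Plant→B→F→City (+1); total 6.
No residual Plant→City path; max flow = 6.
Certifying cut of size 6: {J→City, Plant→A, Plant→B, Plant→City, Plant→E, Plant→G}.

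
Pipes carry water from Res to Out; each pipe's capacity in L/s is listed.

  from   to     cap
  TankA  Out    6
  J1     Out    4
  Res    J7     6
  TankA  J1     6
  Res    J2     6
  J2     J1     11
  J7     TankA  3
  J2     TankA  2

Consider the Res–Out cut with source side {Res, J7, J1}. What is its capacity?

13

Edges leaving {Res, J7, J1}: Res→J2 (6), J7→TankA (3), J1→Out (4).
Cut capacity = 6 + 3 + 4 = 13.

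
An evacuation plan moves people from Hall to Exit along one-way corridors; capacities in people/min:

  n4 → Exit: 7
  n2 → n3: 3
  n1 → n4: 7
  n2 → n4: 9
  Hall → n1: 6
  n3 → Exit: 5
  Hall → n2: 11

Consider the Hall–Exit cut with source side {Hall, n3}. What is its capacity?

Edges leaving {Hall, n3}: Hall→n1 (6), Hall→n2 (11), n3→Exit (5).
Cut capacity = 6 + 11 + 5 = 22.

22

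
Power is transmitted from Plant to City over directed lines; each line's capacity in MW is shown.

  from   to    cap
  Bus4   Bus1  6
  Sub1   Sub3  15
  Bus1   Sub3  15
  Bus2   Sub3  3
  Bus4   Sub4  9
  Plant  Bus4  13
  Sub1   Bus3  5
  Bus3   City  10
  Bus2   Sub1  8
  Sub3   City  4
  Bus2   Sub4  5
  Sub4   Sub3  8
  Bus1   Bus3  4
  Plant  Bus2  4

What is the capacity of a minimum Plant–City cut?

Augment Plant→Bus2→Sub3→City: bottleneck 3, flow now 3.
Augment Plant→Bus4→Sub4→Sub3→City: bottleneck 1, flow now 4.
Augment Plant→Bus4→Bus1→Bus3→City: bottleneck 4, flow now 8.
Augment Plant→Bus2→Sub1→Bus3→City: bottleneck 1, flow now 9.
Augment Plant→Bus4→Sub4→Sub3→Bus2→Sub1→Bus3→City: bottleneck 3, flow now 12. (uses reverse residual edge)
No augmenting path remains; maximum flow = 12.
By max-flow min-cut, the minimum cut capacity equals the max flow.
In the residual graph, reachable from Plant: {Plant, Bus4, Sub4, Bus1, Sub3}.
Min-cut edges: Plant→Bus2 (4), Bus1→Bus3 (4), Sub3→City (4); capacity 4 + 4 + 4 = 12.

12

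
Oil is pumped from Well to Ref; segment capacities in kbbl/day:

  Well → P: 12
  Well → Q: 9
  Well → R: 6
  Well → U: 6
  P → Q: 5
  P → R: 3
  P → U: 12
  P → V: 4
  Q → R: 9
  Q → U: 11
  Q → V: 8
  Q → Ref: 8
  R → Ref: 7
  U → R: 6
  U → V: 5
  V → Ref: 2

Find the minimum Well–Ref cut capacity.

17

Augment Well→Q→Ref: bottleneck 8, flow now 8.
Augment Well→R→Ref: bottleneck 6, flow now 14.
Augment Well→P→R→Ref: bottleneck 1, flow now 15.
Augment Well→P→V→Ref: bottleneck 2, flow now 17.
No augmenting path remains; maximum flow = 17.
By max-flow min-cut, the minimum cut capacity equals the max flow.
In the residual graph, reachable from Well: {Well, P, Q, R, U, V}.
Min-cut edges: Q→Ref (8), R→Ref (7), V→Ref (2); capacity 8 + 7 + 2 = 17.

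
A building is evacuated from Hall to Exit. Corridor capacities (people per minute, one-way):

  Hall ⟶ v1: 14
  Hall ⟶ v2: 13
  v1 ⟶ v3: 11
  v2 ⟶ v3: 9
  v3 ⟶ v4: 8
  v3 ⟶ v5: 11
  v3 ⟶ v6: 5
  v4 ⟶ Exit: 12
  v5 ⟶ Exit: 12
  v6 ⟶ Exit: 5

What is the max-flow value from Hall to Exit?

Augment Hall→v1→v3→v4→Exit: bottleneck 8, flow now 8.
Augment Hall→v1→v3→v5→Exit: bottleneck 3, flow now 11.
Augment Hall→v2→v3→v5→Exit: bottleneck 8, flow now 19.
Augment Hall→v2→v3→v6→Exit: bottleneck 1, flow now 20.
No augmenting path remains; maximum flow = 20.
In the residual graph, reachable from Hall: {Hall, v1, v2}.
Min-cut edges: v1→v3 (11), v2→v3 (9); capacity 11 + 9 = 20.
This cut is saturated, so no flow can exceed 20.

20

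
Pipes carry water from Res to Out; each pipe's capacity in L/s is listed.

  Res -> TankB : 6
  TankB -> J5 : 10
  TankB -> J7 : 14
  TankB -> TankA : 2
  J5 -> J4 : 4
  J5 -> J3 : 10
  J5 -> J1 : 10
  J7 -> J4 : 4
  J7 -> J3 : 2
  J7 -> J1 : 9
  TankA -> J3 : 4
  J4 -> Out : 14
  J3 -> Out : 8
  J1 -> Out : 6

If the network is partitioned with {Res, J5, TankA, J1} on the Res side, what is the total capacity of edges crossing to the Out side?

Edges leaving {Res, J5, TankA, J1}: Res→TankB (6), J5→J4 (4), J5→J3 (10), TankA→J3 (4), J1→Out (6).
Cut capacity = 6 + 4 + 10 + 4 + 6 = 30.

30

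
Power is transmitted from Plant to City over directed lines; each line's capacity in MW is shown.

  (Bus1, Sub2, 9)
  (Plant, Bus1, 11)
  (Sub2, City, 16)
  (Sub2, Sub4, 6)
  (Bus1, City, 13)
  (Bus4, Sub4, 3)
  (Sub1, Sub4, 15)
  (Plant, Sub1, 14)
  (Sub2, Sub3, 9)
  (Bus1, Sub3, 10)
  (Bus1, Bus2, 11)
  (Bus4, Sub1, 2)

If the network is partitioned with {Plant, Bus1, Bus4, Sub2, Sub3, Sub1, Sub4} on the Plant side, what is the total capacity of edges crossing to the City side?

40

Edges leaving {Plant, Bus1, Bus4, Sub2, Sub3, Sub1, Sub4}: Bus1→Bus2 (11), Bus1→City (13), Sub2→City (16).
Cut capacity = 11 + 13 + 16 = 40.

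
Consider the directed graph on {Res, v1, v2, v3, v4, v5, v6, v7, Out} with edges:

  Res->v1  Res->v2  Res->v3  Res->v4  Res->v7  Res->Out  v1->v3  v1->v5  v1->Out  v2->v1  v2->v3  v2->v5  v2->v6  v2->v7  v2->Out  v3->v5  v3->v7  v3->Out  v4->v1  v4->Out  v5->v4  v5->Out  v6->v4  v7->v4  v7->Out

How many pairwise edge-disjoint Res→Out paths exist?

6

Assign every edge capacity 1; by Menger, the answer equals the max flow.
Path Res→Out (+1); total 1.
Path Res→v1→Out (+1); total 2.
Path Res→v2→Out (+1); total 3.
Path Res→v3→Out (+1); total 4.
Path Res→v4→Out (+1); total 5.
Path Res→v7→Out (+1); total 6.
No residual Res→Out path; max flow = 6.
Certifying cut of size 6: {Res→Out, Res→v1, Res→v2, Res→v3, Res→v4, Res→v7}.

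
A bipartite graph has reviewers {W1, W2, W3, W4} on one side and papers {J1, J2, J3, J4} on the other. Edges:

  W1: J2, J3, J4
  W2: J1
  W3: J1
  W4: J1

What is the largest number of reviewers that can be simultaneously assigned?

Unit-capacity flow: source→left, listed edges, right→sink; max matching = max flow.
Augmenting path W1→J2 (+1); matched 1.
Augmenting path W2→J1 (+1); matched 2.
No augmenting path remains; maximum matching = 2.
König certificate: {W1, J1} is a vertex cover of size 2 (every listed pair touches it), so no matching can be larger.

2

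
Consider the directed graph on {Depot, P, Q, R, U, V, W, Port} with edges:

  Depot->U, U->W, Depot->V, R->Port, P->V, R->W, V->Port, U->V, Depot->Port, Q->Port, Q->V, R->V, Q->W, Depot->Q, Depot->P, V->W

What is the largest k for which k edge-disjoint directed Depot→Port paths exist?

3

Assign every edge capacity 1; by Menger, the answer equals the max flow.
Path Depot→Port (+1); total 1.
Path Depot→Q→Port (+1); total 2.
Path Depot→V→Port (+1); total 3.
No residual Depot→Port path; max flow = 3.
Certifying cut of size 3: {Depot→Port, Depot→Q, V→Port}.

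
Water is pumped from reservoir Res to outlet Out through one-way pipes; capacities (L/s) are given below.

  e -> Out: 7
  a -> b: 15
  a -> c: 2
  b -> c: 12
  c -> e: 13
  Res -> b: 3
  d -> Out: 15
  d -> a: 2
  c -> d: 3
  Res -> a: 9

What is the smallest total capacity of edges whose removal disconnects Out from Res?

Augment Res→a→c→d→Out: bottleneck 2, flow now 2.
Augment Res→b→c→d→Out: bottleneck 1, flow now 3.
Augment Res→b→c→e→Out: bottleneck 2, flow now 5.
Augment Res→a→b→c→e→Out: bottleneck 5, flow now 10.
No augmenting path remains; maximum flow = 10.
By max-flow min-cut, the minimum cut capacity equals the max flow.
In the residual graph, reachable from Res: {Res, a, b, c, e}.
Min-cut edges: c→d (3), e→Out (7); capacity 3 + 7 = 10.

10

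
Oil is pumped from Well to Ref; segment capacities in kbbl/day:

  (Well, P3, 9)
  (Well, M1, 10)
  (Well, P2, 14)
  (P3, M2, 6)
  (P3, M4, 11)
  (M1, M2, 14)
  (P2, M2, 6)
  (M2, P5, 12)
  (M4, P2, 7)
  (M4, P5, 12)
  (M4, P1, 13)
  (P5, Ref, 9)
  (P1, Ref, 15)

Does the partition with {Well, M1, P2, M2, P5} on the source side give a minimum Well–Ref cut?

Given cut capacity: 9 + 9 = 18.
Augment Well→P3→M2→P5→Ref: bottleneck 6, flow now 6.
Augment Well→P3→M4→P5→Ref: bottleneck 3, flow now 9.
Augment Well→M1→M2→P3→M4→P1→Ref: bottleneck 6, flow now 15. (uses reverse residual edge)
Augment Well→M1→M2→P5→M4→P1→Ref: bottleneck 3, flow now 18. (uses reverse residual edge)
No augmenting path remains; maximum flow = 18.
Cut capacity 18 equals the max flow, so it is a minimum cut.

Yes — it is a minimum cut (capacity 18).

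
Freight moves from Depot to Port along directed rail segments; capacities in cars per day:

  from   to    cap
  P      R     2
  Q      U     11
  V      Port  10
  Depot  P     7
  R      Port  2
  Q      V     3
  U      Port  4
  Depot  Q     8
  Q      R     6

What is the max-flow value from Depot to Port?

9

Augment Depot→P→R→Port: bottleneck 2, flow now 2.
Augment Depot→Q→U→Port: bottleneck 4, flow now 6.
Augment Depot→Q→V→Port: bottleneck 3, flow now 9.
No augmenting path remains; maximum flow = 9.
In the residual graph, reachable from Depot: {Depot, P, Q, R, U}.
Min-cut edges: Q→V (3), R→Port (2), U→Port (4); capacity 3 + 2 + 4 = 9.
This cut is saturated, so no flow can exceed 9.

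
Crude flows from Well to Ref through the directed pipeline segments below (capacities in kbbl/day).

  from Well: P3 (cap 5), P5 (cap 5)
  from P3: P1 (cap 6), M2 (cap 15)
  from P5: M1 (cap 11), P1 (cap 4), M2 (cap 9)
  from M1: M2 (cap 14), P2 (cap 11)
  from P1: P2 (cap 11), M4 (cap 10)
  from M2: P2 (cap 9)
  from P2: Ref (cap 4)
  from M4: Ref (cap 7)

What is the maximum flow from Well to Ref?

Augment Well→P3→P1→P2→Ref: bottleneck 4, flow now 4.
Augment Well→P3→P1→M4→Ref: bottleneck 1, flow now 5.
Augment Well→P5→P1→M4→Ref: bottleneck 4, flow now 9.
Augment Well→P5→M1→P2→P1→M4→Ref: bottleneck 1, flow now 10. (uses reverse residual edge)
No augmenting path remains; maximum flow = 10.
In the residual graph, reachable from Well: {Well}.
Min-cut edges: Well→P3 (5), Well→P5 (5); capacity 5 + 5 = 10.
This cut is saturated, so no flow can exceed 10.

10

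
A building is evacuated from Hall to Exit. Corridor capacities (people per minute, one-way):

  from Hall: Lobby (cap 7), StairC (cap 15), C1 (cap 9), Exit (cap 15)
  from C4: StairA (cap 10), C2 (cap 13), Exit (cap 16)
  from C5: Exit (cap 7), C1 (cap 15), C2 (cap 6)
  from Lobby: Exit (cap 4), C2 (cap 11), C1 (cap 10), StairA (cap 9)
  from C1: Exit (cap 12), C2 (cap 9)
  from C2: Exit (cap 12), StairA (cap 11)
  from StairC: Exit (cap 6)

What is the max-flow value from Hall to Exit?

Augment Hall→Exit: bottleneck 15, flow now 15.
Augment Hall→Lobby→Exit: bottleneck 4, flow now 19.
Augment Hall→C1→Exit: bottleneck 9, flow now 28.
Augment Hall→StairC→Exit: bottleneck 6, flow now 34.
Augment Hall→Lobby→C1→Exit: bottleneck 3, flow now 37.
No augmenting path remains; maximum flow = 37.
In the residual graph, reachable from Hall: {Hall, StairC}.
Min-cut edges: Hall→Lobby (7), Hall→C1 (9), Hall→Exit (15), StairC→Exit (6); capacity 7 + 9 + 15 + 6 = 37.
This cut is saturated, so no flow can exceed 37.

37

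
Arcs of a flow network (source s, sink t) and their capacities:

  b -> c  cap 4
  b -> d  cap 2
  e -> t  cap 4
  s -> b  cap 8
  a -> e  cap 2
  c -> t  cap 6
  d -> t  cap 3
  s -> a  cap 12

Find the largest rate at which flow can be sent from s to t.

Augment s→a→e→t: bottleneck 2, flow now 2.
Augment s→b→c→t: bottleneck 4, flow now 6.
Augment s→b→d→t: bottleneck 2, flow now 8.
No augmenting path remains; maximum flow = 8.
In the residual graph, reachable from s: {s, a, b}.
Min-cut edges: a→e (2), b→c (4), b→d (2); capacity 2 + 4 + 2 = 8.
This cut is saturated, so no flow can exceed 8.

8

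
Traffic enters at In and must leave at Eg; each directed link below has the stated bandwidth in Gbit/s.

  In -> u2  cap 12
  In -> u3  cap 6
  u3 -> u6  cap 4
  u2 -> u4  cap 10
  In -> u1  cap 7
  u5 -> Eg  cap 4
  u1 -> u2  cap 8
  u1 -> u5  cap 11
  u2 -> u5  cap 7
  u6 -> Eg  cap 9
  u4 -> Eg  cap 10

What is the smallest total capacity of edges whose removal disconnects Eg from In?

Augment In→u1→u5→Eg: bottleneck 4, flow now 4.
Augment In→u2→u4→Eg: bottleneck 10, flow now 14.
Augment In→u3→u6→Eg: bottleneck 4, flow now 18.
No augmenting path remains; maximum flow = 18.
By max-flow min-cut, the minimum cut capacity equals the max flow.
In the residual graph, reachable from In: {In, u1, u2, u3, u5}.
Min-cut edges: u2→u4 (10), u3→u6 (4), u5→Eg (4); capacity 10 + 4 + 4 = 18.

18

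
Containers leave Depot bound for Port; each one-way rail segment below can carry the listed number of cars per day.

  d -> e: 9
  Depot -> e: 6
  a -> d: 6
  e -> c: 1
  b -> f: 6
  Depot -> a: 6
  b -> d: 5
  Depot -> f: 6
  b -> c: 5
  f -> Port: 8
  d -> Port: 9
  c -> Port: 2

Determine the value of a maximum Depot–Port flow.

13

Augment Depot→f→Port: bottleneck 6, flow now 6.
Augment Depot→a→d→Port: bottleneck 6, flow now 12.
Augment Depot→e→c→Port: bottleneck 1, flow now 13.
No augmenting path remains; maximum flow = 13.
In the residual graph, reachable from Depot: {Depot, e}.
Min-cut edges: Depot→a (6), Depot→f (6), e→c (1); capacity 6 + 6 + 1 = 13.
This cut is saturated, so no flow can exceed 13.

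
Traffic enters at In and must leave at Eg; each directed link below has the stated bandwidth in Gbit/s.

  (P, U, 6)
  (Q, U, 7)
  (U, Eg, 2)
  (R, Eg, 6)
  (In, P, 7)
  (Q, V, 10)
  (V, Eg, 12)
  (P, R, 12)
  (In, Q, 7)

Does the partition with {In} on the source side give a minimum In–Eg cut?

Given cut capacity: 7 + 7 = 14.
Augment In→P→R→Eg: bottleneck 6, flow now 6.
Augment In→P→U→Eg: bottleneck 1, flow now 7.
Augment In→Q→U→Eg: bottleneck 1, flow now 8.
Augment In→Q→V→Eg: bottleneck 6, flow now 14.
No augmenting path remains; maximum flow = 14.
Cut capacity 14 equals the max flow, so it is a minimum cut.

Yes — it is a minimum cut (capacity 14).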